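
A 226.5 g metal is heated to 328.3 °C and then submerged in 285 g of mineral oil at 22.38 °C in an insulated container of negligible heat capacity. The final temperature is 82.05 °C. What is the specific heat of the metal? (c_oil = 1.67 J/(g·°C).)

Taking heat into each body as positive, Σ m c ΔT = 0:
226.5·c·(82.05 − 328.3) + 285·1.67·(82.05 − 22.38) = 0
-55776 c = -28400
c = -28400/-55776 ≈ 0.5092 J/(g·°C)

c ≈ 0.509 J/(g·°C)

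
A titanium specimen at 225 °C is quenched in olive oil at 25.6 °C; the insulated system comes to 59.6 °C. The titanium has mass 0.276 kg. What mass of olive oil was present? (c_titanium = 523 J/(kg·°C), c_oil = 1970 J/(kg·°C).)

Taking heat into each body as positive, Σ m c ΔT = 0:
0.276·523·(59.6 − 225) + m·1970·(59.6 − 25.6) = 0
66980 m = 23875
m = 23875/66980 ≈ 0.3565 kg

m ≈ 0.356 kg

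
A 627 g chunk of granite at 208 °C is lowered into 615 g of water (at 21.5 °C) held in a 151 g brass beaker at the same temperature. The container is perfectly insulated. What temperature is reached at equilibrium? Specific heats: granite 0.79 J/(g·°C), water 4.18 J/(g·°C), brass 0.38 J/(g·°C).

Net heat exchanged in the isolated system is zero:
627*0.79*(T − 208) + 615*4.18*(T − 21.5) + 151*0.38*(T − 21.5) = 0
495.33(T − 208) + 2570.7(T − 21.5) + 57.38(T − 21.5) = 0
3123.4 T = 159532
T ≈ 51.08 °C

T_f ≈ 51.1 °C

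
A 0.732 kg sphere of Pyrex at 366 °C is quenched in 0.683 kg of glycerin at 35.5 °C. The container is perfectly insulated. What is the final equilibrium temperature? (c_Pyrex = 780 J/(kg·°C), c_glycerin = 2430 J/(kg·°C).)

T_f ≈ 120.1 °C

With ΣQ=0 the equilibrium temperature is the m·c-weighted mean:
T_f = (570.96·366 + 1659.7·35.5) / (570.96 + 1659.7)
    = 267890 / 2230.7 ≈ 120.10 °C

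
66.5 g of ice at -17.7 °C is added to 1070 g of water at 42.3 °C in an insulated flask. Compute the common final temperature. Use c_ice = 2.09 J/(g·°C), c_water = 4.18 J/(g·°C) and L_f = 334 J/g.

Taking heat into each body as positive, Σ m c ΔT = 0:
warm ice to 0 °C: 66.5·2.09·(0 − (-17.7)) = 2460; melt ice: 66.5·334 = 22211; warm the meltwater: 277.97 T; water: 4472.6(T − 42.3)
4750.6 T = 189191 − 24671 = 164520
T ≈ 34.63 °C (positive, so assuming full melt was valid).

T_f ≈ 34.6 °C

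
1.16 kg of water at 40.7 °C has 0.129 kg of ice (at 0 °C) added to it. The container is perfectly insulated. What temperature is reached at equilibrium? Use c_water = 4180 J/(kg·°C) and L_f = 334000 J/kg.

T_f ≈ 28.6 °C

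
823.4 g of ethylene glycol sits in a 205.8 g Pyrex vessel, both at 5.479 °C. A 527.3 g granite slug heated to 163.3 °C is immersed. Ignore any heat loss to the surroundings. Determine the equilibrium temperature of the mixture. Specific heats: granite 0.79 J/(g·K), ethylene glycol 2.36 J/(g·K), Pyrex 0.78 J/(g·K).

Heat gained plus heat lost sum to zero:
527.3·0.79·(T − 163.3) + 823.4·2.36·(T − 5.479) + 205.8·0.78·(T − 5.479) = 0
416.57(T − 163.3) + 1943.2(T − 5.479) + 160.52(T − 5.479) = 0
(416.57 + 1943.2 + 160.52) T = 416.57·163.3 + 1943.2·5.479 + 160.52·5.479
T = 79552 / 2520.3 = 31.6 °C

T_f ≈ 31.6 °C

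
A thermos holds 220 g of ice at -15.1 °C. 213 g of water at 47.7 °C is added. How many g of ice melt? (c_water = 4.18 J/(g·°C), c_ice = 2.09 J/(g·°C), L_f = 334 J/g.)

Cooling the water to 0 °C releases 213·4.18·47.7 = 42469 J.
Warming the ice to 0 °C takes 220·2.09·15.1 = 6943 J, leaving 35526 J for melting.
Fully melting the ice requires m_ice L_f = 220·334 = 73480 J.
That's not enough to melt it all — equilibrium is at 0 °C with ice remaining.
Mass melted = 35526/334 ≈ 106.4 g.

m_melted ≈ 106 g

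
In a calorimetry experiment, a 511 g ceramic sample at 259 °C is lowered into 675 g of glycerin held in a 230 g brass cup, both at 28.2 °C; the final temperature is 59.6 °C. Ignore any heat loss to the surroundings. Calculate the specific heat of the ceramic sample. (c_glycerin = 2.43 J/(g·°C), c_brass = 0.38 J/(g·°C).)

c ≈ 0.532 J/(g·°C)

Taking heat into each body as positive, Σ m c ΔT = 0:
511·c·(59.6 − 259) + 675·2.43·(59.6 − 28.2) + 230·0.38·(59.6 − 28.2) = 0
-101893 c = -54248
c = -54248/-101893 ≈ 0.5324 J/(g·°C)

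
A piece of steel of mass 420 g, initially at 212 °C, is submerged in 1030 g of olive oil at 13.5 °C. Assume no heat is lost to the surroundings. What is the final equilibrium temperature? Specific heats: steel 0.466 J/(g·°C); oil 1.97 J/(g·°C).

T_f ≈ 31.0 °C

Heat lost by the steel equals heat gained by the oil:
420*0.466*(212 − T) = 1030*1.97*(T − 13.5)
195.72(212 − T) = 2029.1(T − 13.5)
2224.8 T = 68885  ⇒  T ≈ 30.96 °C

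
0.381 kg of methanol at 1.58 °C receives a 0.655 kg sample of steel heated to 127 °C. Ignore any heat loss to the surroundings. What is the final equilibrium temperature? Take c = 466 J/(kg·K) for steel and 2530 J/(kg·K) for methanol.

|Q_steel| = |Q_methanol|:
0.655×466×(127 − T) = 0.381×2530×(T − 1.58)
305.23(127 − T) = 963.93(T − 1.58)
1269.2 T = 40287  ⇒  T ≈ 31.74 °C

T_f ≈ 31.7 °C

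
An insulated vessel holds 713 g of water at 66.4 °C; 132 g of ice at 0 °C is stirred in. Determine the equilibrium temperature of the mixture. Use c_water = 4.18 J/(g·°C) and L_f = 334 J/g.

T_f ≈ 43.5 °C

Heat gained plus heat lost sum to zero:
melt ice: 132·334 = 44088
  meltwater 0→T: 132·4.18·T = 551.76 T
  water: 2980.3(T − 66.4)
3532.1 T = 197895 − 44088 = 153807
T ≈ 43.55 °C (positive, so assuming full melt was valid).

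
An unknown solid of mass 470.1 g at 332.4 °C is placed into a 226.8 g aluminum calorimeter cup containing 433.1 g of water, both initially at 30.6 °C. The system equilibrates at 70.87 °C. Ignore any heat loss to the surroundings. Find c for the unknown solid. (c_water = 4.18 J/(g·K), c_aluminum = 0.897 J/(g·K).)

c ≈ 0.66 J/(g·K)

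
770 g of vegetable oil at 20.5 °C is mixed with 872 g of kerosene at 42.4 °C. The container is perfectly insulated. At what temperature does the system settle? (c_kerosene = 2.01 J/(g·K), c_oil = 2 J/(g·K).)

T_f ≈ 32.2 °C

Heat lost by the kerosene equals heat gained by the oil:
872·2.01·(42.4 − T) = 770·2·(T − 20.5)
1752.7(42.4 − T) = 1540(T − 20.5)
3292.7 T = 105885  ⇒  T ≈ 32.16 °C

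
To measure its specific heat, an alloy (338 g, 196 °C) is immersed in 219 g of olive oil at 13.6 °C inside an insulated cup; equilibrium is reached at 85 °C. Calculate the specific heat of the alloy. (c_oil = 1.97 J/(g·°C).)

c ≈ 0.821 J/(g·°C)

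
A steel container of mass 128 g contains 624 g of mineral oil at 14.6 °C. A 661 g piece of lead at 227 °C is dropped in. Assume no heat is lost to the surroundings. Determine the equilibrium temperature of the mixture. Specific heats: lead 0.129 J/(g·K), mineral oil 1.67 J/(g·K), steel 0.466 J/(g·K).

Heat gained plus heat lost sum to zero:
661×0.129×(T − 227) + 624×1.67×(T − 14.6) + 128×0.466×(T − 14.6) = 0
85.27(T − 227) + 1042.1(T − 14.6) + 59.65(T − 14.6) = 0
1187 T = 35441
T ≈ 29.86 °C

T_f ≈ 29.9 °C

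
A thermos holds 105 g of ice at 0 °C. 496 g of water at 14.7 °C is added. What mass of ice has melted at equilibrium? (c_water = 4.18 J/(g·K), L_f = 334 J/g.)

m_melted ≈ 91.2 g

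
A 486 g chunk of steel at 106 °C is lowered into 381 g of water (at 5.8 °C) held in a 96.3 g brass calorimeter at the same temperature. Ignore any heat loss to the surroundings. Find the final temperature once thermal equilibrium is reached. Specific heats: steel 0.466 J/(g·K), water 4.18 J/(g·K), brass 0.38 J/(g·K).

T_f ≈ 18.0 °C

Heat gained plus heat lost sum to zero:
486·0.466·(T − 106) + 381·4.18·(T − 5.8) + 96.3·0.38·(T − 5.8) = 0
226.48(T − 106) + 1592.6(T − 5.8) + 36.59(T − 5.8) = 0
1855.6 T = 33456
T = 33456/1855.6 ≈ 18.03 °C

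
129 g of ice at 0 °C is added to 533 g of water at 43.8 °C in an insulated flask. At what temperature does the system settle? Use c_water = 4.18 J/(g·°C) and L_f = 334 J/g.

Energy balance with sensible and latent terms:
latent heat to melt: 129·334 = 43086
  warm the meltwater: 539.22 T
  water cools: 533·4.18·(T − 43.8) = 2227.9(T − 43.8)
2767.2 T = 97584 − 43086 = 54498
T ≈ 19.69 °C (positive, so assuming full melt was valid).

T_f ≈ 19.7 °C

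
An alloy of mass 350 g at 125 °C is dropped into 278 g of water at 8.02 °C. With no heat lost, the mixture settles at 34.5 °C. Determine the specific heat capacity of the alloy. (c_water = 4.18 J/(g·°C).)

Heat lost by the alloy = heat gained by the water:
350·c·(125 − 34.5) = 278·4.18·(34.5 − 8.02)
31675 c = 30771  ⇒  c ≈ 0.9715 J/(g·°C)

c ≈ 0.971 J/(g·°C)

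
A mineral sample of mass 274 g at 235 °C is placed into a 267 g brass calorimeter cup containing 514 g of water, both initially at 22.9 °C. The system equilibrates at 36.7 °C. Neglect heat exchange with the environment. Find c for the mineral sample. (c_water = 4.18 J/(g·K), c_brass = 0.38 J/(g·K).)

Taking heat into each body as positive, Σ m c ΔT = 0:
274·c·(36.7 − 235) + 514·4.18·(36.7 − 22.9) + 267·0.38·(36.7 − 22.9) = 0
-54334 c = -31050
c = -31050/-54334 ≈ 0.5715 J/(g·K)

c ≈ 0.571 J/(g·K)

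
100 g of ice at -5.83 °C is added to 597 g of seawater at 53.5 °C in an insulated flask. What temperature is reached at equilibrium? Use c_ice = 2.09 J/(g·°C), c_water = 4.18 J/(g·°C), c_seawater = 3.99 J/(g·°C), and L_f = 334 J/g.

Setting the total heat transfer to zero:
ice -5.83→0 °C: 100×2.09×5.83 = 1218.5
  melt ice: 100×334 = 33400
  warm the meltwater: 418 T
  seawater: 2382(T − 53.5)
2800 T = 127439 − 34618 = 92820
T ≈ 33.15 °C. Since T > 0 °C, the all-ice-melts assumption holds.

T_f ≈ 33.1 °C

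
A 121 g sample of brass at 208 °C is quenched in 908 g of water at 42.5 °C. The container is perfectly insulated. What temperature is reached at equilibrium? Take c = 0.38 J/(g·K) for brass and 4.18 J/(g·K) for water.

T_f ≈ 44.5 °C

Let T be the final temperature. ΣQ_i = 0:
121*0.38*(T − 208) + 908*4.18*(T − 42.5) = 0
3841.4 T = 170870
T = 170870 / 3841.4 = 44.5 °C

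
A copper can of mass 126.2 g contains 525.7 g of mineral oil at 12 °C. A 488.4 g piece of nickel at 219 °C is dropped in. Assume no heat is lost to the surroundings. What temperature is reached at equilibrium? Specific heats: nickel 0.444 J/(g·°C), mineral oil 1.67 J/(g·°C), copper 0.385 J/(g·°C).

T_f ≈ 51.3 °C

With ΣQ=0 the equilibrium temperature is the m·c-weighted mean:
T_f = (216.85×219 + 877.92×12 + 48.59×12) / (216.85 + 877.92 + 48.59)
    = 58608 / 1143.4 ≈ 51.26 °C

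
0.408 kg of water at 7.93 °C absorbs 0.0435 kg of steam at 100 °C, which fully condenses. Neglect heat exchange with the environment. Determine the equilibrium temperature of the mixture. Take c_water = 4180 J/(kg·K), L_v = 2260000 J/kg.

T_f ≈ 68.9 °C

Taking heat into each body as positive, Σ m c ΔT = 0:
latent heat released on condensation: 0.0435×2260000 = 98310
  condensate cools 100→T: 0.0435×4180×(T − 100) = 181.83(T − 100)
  water warms: 0.408×4180×(T − 7.93) = 1705.4(T − 7.93)
1887.3 T = 98310 + 18183 + 13524 = 130017
T ≈ 68.89 °C — below 100 °C, confirming all the steam condensed.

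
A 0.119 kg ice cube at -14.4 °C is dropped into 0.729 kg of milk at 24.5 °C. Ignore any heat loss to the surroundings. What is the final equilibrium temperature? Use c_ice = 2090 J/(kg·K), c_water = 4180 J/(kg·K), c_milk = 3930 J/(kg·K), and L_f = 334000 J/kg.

T_f ≈ 8.0 °C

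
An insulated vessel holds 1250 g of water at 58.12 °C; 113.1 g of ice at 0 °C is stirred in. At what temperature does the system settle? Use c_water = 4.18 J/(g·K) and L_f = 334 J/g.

T_f ≈ 46.7 °C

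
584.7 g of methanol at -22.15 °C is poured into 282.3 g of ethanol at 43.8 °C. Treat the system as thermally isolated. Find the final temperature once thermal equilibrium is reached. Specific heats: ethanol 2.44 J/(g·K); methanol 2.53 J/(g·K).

T_f ≈ -1.2 °C

Let T be the final temperature. ΣQ_i = 0:
282.3*2.44*(T − 43.8) + 584.7*2.53*(T − (-22.15)) = 0
688.81(T − 43.8) + 1479.3(T − (-22.15)) = 0
2168.1 T = -2596.3
T = -2596.3/2168.1 ≈ -1.20 °C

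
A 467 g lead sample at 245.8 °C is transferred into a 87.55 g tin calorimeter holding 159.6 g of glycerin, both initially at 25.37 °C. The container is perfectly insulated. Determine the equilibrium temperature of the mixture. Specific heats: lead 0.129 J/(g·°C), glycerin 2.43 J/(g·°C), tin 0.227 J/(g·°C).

Heat gained plus heat lost sum to zero:
467*0.129*(T − 245.8) + 159.6*2.43*(T − 25.37) + 87.55*0.227*(T − 25.37) = 0
60.24(T − 245.8) + 387.83(T − 25.37) + 19.87(T − 25.37) = 0
(60.24 + 387.83 + 19.87) T = 60.24*245.8 + 387.83*25.37 + 19.87*25.37
T = 25151 / 467.94 = 53.7 °C

T_f ≈ 53.7 °C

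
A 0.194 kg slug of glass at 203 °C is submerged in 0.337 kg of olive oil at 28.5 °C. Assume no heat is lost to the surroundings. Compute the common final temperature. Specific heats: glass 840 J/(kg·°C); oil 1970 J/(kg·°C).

T_f ≈ 62.9 °C

T_f = Σ m_i c_i T_i / Σ m_i c_i:
T_f = (162.96×203 + 663.89×28.5) / (162.96 + 663.89)
    = 52002 / 826.85 ≈ 62.89 °C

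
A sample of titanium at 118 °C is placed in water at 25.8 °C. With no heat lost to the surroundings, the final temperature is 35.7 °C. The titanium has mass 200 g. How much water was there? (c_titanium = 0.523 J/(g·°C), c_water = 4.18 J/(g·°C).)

m ≈ 208 g

Heat lost by the titanium = heat gained by the water:
200×0.523×(118 − 35.7) = m×4.18×(35.7 − 25.8)
41.38 m = 8608.6  ⇒  m ≈ 208 g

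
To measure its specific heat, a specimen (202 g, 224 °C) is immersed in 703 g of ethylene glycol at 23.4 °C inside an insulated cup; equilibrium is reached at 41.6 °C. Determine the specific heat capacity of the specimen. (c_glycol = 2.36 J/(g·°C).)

Conservation of energy gives ΣQ = 0:
202×c×(41.6 − 224) + 703×2.36×(41.6 − 23.4) = 0
-36845 c = -30195
c = -30195/-36845 ≈ 0.8195 J/(g·°C)

c ≈ 0.82 J/(g·°C)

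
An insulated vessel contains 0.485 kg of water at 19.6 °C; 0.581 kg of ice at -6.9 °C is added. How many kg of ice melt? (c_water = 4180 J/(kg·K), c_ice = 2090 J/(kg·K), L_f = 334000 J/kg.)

Water can give up m c ΔT = 0.485×4180×19.6 = 39735 J before reaching 0 °C.
Warming the ice to 0 °C takes 0.581×2090×6.9 = 8378.6 J, leaving 31356 J for melting.
To melt every bit of ice: 0.581×334000 = 194054 J.
Since 31356 < 194054 J, not all the ice melts; equilibrium is at 0 °C.
m_melted×334000 = 31356  ⇒  m_melted ≈ 0.09388 kg.

m_melted ≈ 0.0939 kg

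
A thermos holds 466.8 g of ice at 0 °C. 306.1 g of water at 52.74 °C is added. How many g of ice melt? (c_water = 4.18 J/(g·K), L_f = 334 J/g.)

m_melted ≈ 202 g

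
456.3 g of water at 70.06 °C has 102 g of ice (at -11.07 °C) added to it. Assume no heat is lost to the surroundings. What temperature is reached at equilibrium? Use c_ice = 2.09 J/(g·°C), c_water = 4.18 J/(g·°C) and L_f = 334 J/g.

T_f ≈ 41.7 °C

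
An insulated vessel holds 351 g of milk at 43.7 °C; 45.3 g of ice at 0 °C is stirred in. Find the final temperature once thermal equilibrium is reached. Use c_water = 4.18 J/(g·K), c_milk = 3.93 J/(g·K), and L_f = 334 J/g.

Let T be the final temperature. ΣQ_i = 0:
latent heat to melt: 45.3·334 = 15130; meltwater 0→T: 45.3·4.18·T = 189.35 T; milk: 1379.4(T − 43.7)
1568.8 T = 60281 − 15130 = 45151
T ≈ 28.78 °C (positive, so assuming full melt was valid).

T_f ≈ 28.8 °C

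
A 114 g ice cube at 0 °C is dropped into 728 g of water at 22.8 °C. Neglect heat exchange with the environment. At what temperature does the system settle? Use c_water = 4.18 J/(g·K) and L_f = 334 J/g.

T_f ≈ 8.9 °C

Heat gained plus heat lost sum to zero:
fusion: m_ice L_f = 114×334 = 38076
  warm the meltwater: 476.52 T
  water cools: 728×4.18×(T − 22.8) = 3043(T − 22.8)
3519.6 T = 69381 − 38076 = 31305
T ≈ 8.89 °C — above 0 °C, consistent with complete melting.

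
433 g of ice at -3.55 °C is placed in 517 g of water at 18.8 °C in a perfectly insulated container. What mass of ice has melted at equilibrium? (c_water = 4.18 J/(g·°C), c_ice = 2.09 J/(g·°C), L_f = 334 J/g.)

m_melted ≈ 112 g

Cooling the water to 0 °C releases 517·4.18·18.8 = 40628 J.
Warming the ice to 0 °C takes 433·2.09·3.55 = 3212.6 J, leaving 37415 J for melting.
Melting all 433 g of ice would need 433·334 = 144622 J.
That's not enough to melt it all — equilibrium is at 0 °C with ice remaining.
Mass melted = 37415/334 ≈ 112 g.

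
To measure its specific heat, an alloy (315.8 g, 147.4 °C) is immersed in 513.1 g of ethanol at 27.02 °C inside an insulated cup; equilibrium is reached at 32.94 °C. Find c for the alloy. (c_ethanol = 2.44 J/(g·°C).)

m_s c (T_s − T_f) = m_ethanol c_ethanol (T_f − T_0):
315.8·c·(147.4 − 32.94) = 513.1·2.44·(32.94 − 27.02)
36146 c = 7411.6  ⇒  c ≈ 0.205 J/(g·°C)

c ≈ 0.205 J/(g·°C)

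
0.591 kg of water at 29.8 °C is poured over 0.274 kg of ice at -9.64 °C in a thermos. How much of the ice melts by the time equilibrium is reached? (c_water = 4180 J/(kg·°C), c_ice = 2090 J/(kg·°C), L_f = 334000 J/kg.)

m_melted ≈ 0.204 kg

Heat available from the water dropping to 0 °C: 0.591·4180·29.8 = 73617 J.
Warming the ice to 0 °C takes 0.274·2090·9.64 = 5520.4 J, leaving 68097 J for melting.
Fully melting the ice requires m_ice L_f = 0.274·334000 = 91516 J.
Since 68097 < 91516 J, not all the ice melts; equilibrium is at 0 °C.
m_melt = 68097 / L_f = 0.2039 kg.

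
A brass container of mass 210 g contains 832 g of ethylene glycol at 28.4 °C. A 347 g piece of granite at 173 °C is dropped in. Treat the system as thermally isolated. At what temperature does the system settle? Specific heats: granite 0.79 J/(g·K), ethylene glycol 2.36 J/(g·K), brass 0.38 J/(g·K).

T_f ≈ 45.5 °C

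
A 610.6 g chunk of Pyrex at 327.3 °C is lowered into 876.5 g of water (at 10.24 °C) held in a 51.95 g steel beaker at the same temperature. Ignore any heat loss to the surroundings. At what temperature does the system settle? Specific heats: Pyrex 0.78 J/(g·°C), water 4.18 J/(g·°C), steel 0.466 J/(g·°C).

T_f ≈ 46.5 °C

Let T be the final temperature. ΣQ_i = 0:
610.6·0.78·(T − 327.3) + 876.5·4.18·(T − 10.24) + 51.95·0.466·(T − 10.24) = 0
4164.2 T = 193647
T ≈ 46.50 °C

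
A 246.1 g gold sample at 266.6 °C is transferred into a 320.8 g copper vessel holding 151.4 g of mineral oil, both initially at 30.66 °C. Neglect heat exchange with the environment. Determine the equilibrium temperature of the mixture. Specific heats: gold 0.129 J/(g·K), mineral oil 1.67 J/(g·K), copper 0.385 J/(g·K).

Net heat exchanged in the isolated system is zero:
246.1·0.129·(T − 266.6) + 151.4·1.67·(T − 30.66) + 320.8·0.385·(T − 30.66) = 0
31.75(T − 266.6) + 252.84(T − 30.66) + 123.51(T − 30.66) = 0
(31.75 + 252.84 + 123.51) T = 31.75·266.6 + 252.84·30.66 + 123.51·30.66
T = 20002 / 408.09 = 49 °C

T_f ≈ 49.0 °C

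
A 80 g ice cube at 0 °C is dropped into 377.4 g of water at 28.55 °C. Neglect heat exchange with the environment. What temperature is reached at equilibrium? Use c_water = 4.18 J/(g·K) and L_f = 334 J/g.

Sum of m c ΔT and latent-heat terms is zero:
melt ice: 80×334 = 26720; meltwater 0→T: 80×4.18×T = 334.4 T; water cools: 377.4×4.18×(T − 28.55) = 1577.5(T − 28.55)
1911.9 T = 45039 − 26720 = 18319
T ≈ 9.58 °C. Since T > 0 °C, the all-ice-melts assumption holds.

T_f ≈ 9.6 °C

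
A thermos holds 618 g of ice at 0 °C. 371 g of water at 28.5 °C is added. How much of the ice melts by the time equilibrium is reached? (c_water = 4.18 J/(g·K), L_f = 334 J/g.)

m_melted ≈ 132 g

Heat available from the water dropping to 0 °C: 371×4.18×28.5 = 44197 J.
Melting all 618 g of ice would need 618×334 = 206412 J.
Since 44197 < 206412 J, not all the ice melts; equilibrium is at 0 °C.
m_melted×334 = 44197  ⇒  m_melted ≈ 132.3 g.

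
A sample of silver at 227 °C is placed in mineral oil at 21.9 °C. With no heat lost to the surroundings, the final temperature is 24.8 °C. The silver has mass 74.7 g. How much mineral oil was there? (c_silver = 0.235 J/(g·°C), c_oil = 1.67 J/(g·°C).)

Heat lost by the silver = heat gained by the oil:
74.7·0.235·(227 − 24.8) = m·1.67·(24.8 − 21.9)
4.843 m = 3549.5  ⇒  m ≈ 732.9 g

m ≈ 733 g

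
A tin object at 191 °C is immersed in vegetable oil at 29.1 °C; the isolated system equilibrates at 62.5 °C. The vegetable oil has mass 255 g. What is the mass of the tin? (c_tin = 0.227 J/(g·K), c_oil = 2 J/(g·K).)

Heat lost by the tin = heat gained by the oil:
m·0.227·(191 − 62.5) = 255·2·(62.5 − 29.1)
29.17 m = 17034  ⇒  m ≈ 584 g

m ≈ 584 g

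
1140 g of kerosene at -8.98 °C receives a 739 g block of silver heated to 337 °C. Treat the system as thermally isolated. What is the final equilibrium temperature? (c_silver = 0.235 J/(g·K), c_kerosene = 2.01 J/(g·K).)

T_f ≈ 15.4 °C

With ΣQ=0 the equilibrium temperature is the m·c-weighted mean:
T_f = (173.66*337 + 2291.4*(-8.98)) / (173.66 + 2291.4)
    = 37948 / 2465.1 ≈ 15.39 °C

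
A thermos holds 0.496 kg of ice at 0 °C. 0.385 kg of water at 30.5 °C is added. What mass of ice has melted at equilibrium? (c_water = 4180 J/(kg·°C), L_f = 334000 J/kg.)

Cooling the water to 0 °C releases 0.385×4180×30.5 = 49084 J.
Fully melting the ice requires m_ice L_f = 0.496×334000 = 165664 J.
That's not enough to melt it all — equilibrium is at 0 °C with ice remaining.
Mass melted = 49084/334000 ≈ 0.147 kg.

m_melted ≈ 0.147 kg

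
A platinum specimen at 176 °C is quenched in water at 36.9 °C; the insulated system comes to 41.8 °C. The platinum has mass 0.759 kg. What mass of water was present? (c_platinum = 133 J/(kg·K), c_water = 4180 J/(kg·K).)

m ≈ 0.661 kg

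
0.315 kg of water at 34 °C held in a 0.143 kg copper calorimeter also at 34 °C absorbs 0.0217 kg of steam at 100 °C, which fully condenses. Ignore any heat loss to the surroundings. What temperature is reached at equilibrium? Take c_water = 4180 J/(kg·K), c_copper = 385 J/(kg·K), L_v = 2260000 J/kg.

T_f ≈ 71.6 °C

Energy conservation, ΣQ = 0:
condense steam: −0.0217×2260000 = −49042; condensate cools 100→T: 0.0217×4180×(T − 100) = 90.71(T − 100); water warms: 0.315×4180×(T − 34) = 1316.7(T − 34); copper cup: 0.143×385×(T − 34) = 55.05(T − 34)
1462.5 T = 49042 + 9070.6 + 46640 = 104752
T ≈ 71.63 °C — below 100 °C, confirming all the steam condensed.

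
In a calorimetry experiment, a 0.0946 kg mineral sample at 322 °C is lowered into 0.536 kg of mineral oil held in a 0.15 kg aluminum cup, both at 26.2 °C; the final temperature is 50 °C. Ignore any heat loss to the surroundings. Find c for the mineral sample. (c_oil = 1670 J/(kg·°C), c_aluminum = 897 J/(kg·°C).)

Conservation of energy gives ΣQ = 0:
0.0946×c×(50 − 322) + 0.536×1670×(50 − 26.2) + 0.15×897×(50 − 26.2) = 0
-25.73 c = -24506
c = -24506/-25.73 ≈ 952.4 J/(kg·°C)

c ≈ 952 J/(kg·°C)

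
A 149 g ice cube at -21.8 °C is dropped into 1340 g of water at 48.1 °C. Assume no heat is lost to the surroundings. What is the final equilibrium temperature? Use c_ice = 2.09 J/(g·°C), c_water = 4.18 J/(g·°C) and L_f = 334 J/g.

T_f ≈ 34.2 °C

Net heat exchanged in the isolated system is zero:
warm ice to 0 °C: 149·2.09·(0 − (-21.8)) = 6788.7; fusion: m_ice L_f = 149·334 = 49766; meltwater 0→T: 149·4.18·T = 622.82 T; water cools: 1340·4.18·(T − 48.1) = 5601.2(T − 48.1)
6224 T = 269418 − 56555 = 212863
T ≈ 34.20 °C — above 0 °C, consistent with complete melting.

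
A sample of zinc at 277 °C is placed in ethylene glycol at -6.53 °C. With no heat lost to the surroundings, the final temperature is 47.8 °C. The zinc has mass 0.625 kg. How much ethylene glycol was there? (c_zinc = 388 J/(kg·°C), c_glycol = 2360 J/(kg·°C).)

Net heat exchanged in the isolated system is zero:
0.625×388×(47.8 − 277) + m×2360×(47.8 − (-6.53)) = 0
128219 m = 55581
m = 55581/128219 ≈ 0.4335 kg

m ≈ 0.433 kg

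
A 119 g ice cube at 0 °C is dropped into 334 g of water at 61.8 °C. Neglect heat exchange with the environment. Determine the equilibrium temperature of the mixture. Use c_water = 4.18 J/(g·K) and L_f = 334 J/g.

T_f ≈ 24.6 °C

Energy balance with sensible and latent terms:
fusion: m_ice L_f = 119·334 = 39746
  warm the meltwater: 497.42 T
  water: 1396.1(T − 61.8)
1893.5 T = 86280 − 39746 = 46534
T ≈ 24.58 °C (positive, so assuming full melt was valid).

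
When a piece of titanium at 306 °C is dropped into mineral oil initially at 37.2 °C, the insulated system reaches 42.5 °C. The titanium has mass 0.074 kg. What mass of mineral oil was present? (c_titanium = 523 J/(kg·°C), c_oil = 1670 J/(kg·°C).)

m ≈ 1.15 kg

Heat lost by the titanium = heat gained by the oil:
0.074·523·(306 − 42.5) = m·1670·(42.5 − 37.2)
8851 m = 10198  ⇒  m ≈ 1.152 kg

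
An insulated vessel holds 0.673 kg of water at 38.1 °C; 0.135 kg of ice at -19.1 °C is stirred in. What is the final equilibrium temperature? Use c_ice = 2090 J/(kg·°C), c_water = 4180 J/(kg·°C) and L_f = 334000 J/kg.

T_f ≈ 16.8 °C

Sum of m c ΔT and latent-heat terms is zero:
ice -19.1→0 °C: 0.135×2090×19.1 = 5389.1; fusion: m_ice L_f = 0.135×334000 = 45090; warm the meltwater: 564.3 T; water cools: 0.673×4180×(T − 38.1) = 2813.1(T − 38.1)
3377.4 T = 107181 − 50479 = 56702
T ≈ 16.79 °C. Since T > 0 °C, the all-ice-melts assumption holds.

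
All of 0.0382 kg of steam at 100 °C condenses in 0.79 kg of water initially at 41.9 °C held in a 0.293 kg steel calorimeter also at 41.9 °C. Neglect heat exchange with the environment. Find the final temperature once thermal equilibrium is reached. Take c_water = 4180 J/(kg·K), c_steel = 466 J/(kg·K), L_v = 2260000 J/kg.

T_f ≈ 68.5 °C

Energy balance with sensible and latent terms:
condense steam: −0.0382·2260000 = −86332; condensed water 100 °C→T: 159.68(T − 100); water warms: 0.79·4180·(T − 41.9) = 3302.2(T − 41.9); cup: 136.54(T − 41.9)
3598.4 T = 86332 + 15968 + 144083 = 246383
T ≈ 68.47 °C — below 100 °C, confirming all the steam condensed.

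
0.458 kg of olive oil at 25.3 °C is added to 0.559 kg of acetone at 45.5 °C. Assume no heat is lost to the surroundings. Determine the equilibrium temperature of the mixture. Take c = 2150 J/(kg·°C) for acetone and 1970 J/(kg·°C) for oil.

T_f is the heat-capacity-weighted average of the initial temperatures:
T_f = (1201.9×45.5 + 902.26×25.3) / (1201.9 + 902.26)
    = 77511 / 2104.1 ≈ 36.84 °C

T_f ≈ 36.8 °C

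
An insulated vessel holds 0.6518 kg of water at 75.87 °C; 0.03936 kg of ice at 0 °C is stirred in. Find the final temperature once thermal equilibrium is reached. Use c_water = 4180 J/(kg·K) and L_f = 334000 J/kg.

T_f ≈ 67.0 °C

Heat gained plus heat lost sum to zero:
melt ice: 0.03936×334000 = 13146; warm the meltwater: 164.52 T; water cools: 0.6518×4180×(T − 75.87) = 2724.5(T − 75.87)
2889 T = 206710 − 13146 = 193563
T ≈ 67.00 °C. Since T > 0 °C, the all-ice-melts assumption holds.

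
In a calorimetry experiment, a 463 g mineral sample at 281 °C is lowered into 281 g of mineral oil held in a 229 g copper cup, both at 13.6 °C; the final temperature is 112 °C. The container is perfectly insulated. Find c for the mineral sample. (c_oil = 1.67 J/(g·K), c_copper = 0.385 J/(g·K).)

Setting the total heat transfer to zero:
463·c·(112 − 281) + 281·1.67·(112 − 13.6) + 229·0.385·(112 − 13.6) = 0
-78247 c = -54852
c = -54852/-78247 ≈ 0.701 J/(g·K)

c ≈ 0.701 J/(g·K)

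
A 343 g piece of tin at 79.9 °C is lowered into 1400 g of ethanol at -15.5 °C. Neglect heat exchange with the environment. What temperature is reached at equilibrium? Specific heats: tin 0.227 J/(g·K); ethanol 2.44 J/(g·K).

Conservation of energy gives ΣQ = 0:
343×0.227×(T − 79.9) + 1400×2.44×(T − (-15.5)) = 0
77.86(T − 79.9) + 3416(T − (-15.5)) = 0
3493.9 T = -46727
T = -46727/3493.9 ≈ -13.37 °C

T_f ≈ -13.4 °C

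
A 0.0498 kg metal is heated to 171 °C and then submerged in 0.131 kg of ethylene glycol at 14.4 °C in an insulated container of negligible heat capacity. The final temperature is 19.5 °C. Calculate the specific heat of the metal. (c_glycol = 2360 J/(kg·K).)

Energy conservation, ΣQ = 0:
0.0498·c·(19.5 − 171) + 0.131·2360·(19.5 − 14.4) = 0
-7.545 c = -1576.7
c = -1576.7/-7.545 ≈ 209 J/(kg·K)

c ≈ 209 J/(kg·K)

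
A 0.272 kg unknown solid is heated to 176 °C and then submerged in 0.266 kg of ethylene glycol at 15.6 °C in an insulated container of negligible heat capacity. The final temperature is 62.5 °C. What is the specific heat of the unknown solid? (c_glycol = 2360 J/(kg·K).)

c ≈ 954 J/(kg·K)

m_s c (T_s − T_f) = m_glycol c_glycol (T_f − T_0):
0.272·c·(176 − 62.5) = 0.266·2360·(62.5 − 15.6)
30.87 c = 29442  ⇒  c ≈ 953.7 J/(kg·K)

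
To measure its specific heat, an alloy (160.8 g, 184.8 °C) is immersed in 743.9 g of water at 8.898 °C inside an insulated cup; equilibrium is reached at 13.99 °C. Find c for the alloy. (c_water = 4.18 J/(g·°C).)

c ≈ 0.576 J/(g·°C)

Let T be the final temperature. ΣQ_i = 0:
160.8×c×(13.99 − 184.8) + 743.9×4.18×(13.99 − 8.898) = 0
-27466 c = -15834
c = -15834/-27466 ≈ 0.5765 J/(g·°C)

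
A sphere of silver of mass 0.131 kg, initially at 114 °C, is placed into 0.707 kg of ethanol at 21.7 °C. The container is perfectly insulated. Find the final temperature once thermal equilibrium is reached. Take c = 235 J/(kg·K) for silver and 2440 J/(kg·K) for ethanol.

Conservation of energy gives ΣQ = 0:
0.131·235·(T − 114) + 0.707·2440·(T − 21.7) = 0
1755.9 T = 40944
T = 40944 / 1755.9 = 23.3 °C

T_f ≈ 23.3 °C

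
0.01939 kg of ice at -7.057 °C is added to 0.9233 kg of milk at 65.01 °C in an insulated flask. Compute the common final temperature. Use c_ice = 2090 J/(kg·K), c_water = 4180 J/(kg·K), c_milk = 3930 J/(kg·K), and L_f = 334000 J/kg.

Setting the total heat transfer to zero:
warm ice to 0 °C: 0.01939·2090·(0 − (-7.057)) = 285.99; melt ice: 0.01939·334000 = 6476.3; warm the meltwater: 81.05 T; milk: 3628.6(T − 65.01)
3709.6 T = 235893 − 6762.2 = 229131
T ≈ 61.77 °C. Since T > 0 °C, the all-ice-melts assumption holds.

T_f ≈ 61.8 °C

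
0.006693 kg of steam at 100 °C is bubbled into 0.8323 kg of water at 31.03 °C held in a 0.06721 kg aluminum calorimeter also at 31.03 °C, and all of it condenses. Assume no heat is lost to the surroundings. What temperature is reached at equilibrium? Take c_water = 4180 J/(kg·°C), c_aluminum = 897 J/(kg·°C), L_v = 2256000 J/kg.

T_f ≈ 35.8 °C

Heat gained plus heat lost sum to zero:
condense steam: −0.006693·2256000 = −15099; condensate cools 100→T: 0.006693·4180·(T − 100) = 27.98(T − 100); original water: 3479(T − 31.03); aluminum cup: 0.06721·897·(T − 31.03) = 60.29(T − 31.03)
3567.3 T = 15099 + 2797.7 + 109825 = 127722
T ≈ 35.80 °C (< 100 °C, so full condensation is consistent).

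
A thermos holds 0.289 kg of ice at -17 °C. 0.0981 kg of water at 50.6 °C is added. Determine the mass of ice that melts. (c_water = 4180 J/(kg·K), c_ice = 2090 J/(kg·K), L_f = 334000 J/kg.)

Heat available from the water dropping to 0 °C: 0.0981·4180·50.6 = 20749 J.
Of that, 0.289·2090·17 = 10268 J goes to bring the ice to 0 °C, leaving 10481 J.
Fully melting the ice requires m_ice L_f = 0.289·334000 = 96526 J.
10481 J < 96526 J, so only part of the ice melts and the system sits at 0 °C.
m_melt = 10481 / L_f = 0.03138 kg.

m_melted ≈ 0.0314 kg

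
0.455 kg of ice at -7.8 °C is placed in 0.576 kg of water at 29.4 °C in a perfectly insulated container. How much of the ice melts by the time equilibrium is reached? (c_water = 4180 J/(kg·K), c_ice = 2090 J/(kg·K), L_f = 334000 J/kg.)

Cooling the water to 0 °C releases 0.576·4180·29.4 = 70786 J.
Of that, 0.455·2090·7.8 = 7417.4 J goes to bring the ice to 0 °C, leaving 63368 J.
To melt every bit of ice: 0.455·334000 = 151970 J.
Since 63368 < 151970 J, not all the ice melts; equilibrium is at 0 °C.
Mass melted = 63368/334000 ≈ 0.1897 kg.

m_melted ≈ 0.19 kg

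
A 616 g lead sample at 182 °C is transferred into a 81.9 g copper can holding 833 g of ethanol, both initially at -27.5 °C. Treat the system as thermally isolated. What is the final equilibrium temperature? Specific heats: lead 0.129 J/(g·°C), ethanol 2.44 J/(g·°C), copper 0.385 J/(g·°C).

T_f ≈ -19.7 °C

Conservation of energy gives ΣQ = 0:
616*0.129*(T − 182) + 833*2.44*(T − (-27.5)) + 81.9*0.385*(T − (-27.5)) = 0
79.46(T − 182) + 2032.5(T − (-27.5)) + 31.53(T − (-27.5)) = 0
2143.5 T = -42299
T = -42299 / 2143.5 = -19.7 °C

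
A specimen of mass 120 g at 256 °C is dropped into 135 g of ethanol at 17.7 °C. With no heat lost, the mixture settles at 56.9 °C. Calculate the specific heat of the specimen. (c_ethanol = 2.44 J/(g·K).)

Net heat exchanged in the isolated system is zero:
120×c×(56.9 − 256) + 135×2.44×(56.9 − 17.7) = 0
-23892 c = -12912
c = -12912/-23892 ≈ 0.5405 J/(g·K)

c ≈ 0.54 J/(g·K)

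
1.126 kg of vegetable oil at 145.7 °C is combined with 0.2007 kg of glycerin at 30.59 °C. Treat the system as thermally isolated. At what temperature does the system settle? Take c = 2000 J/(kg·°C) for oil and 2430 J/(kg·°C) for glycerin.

Net heat exchanged in the isolated system is zero:
1.126·2000·(T − 145.7) + 0.2007·2430·(T − 30.59) = 0
2252(T − 145.7) + 487.7(T − 30.59) = 0
(2252 + 487.7) T = 2252·145.7 + 487.7·30.59
T = 343035/2739.7 ≈ 125.21 °C

T_f ≈ 125.2 °C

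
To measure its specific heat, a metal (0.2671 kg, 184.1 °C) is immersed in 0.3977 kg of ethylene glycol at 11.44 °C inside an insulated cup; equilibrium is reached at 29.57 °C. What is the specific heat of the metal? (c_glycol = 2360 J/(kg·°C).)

c ≈ 412 J/(kg·°C)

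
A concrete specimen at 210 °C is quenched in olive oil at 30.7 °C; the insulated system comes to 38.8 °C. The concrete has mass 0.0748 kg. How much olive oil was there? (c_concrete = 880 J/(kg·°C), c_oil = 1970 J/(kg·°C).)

m ≈ 0.706 kg

Heat gained plus heat lost sum to zero:
0.0748·880·(38.8 − 210) + m·1970·(38.8 − 30.7) = 0
15957 m = 11269
m = 11269/15957 ≈ 0.7062 kg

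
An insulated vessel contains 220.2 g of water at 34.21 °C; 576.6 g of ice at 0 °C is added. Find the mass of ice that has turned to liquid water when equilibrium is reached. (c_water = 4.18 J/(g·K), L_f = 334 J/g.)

Cooling the water to 0 °C releases 220.2×4.18×34.21 = 31488 J.
Melting all 576.6 g of ice would need 576.6×334 = 192584 J.
31488 J < 192584 J, so only part of the ice melts and the system sits at 0 °C.
m_melt = 31488 / L_f = 94.28 g.

m_melted ≈ 94.3 g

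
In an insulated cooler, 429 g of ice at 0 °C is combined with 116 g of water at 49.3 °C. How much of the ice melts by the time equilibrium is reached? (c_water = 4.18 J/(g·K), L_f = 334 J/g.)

Heat available from the water dropping to 0 °C: 116×4.18×49.3 = 23905 J.
Melting all 429 g of ice would need 429×334 = 143286 J.
23905 J < 143286 J, so only part of the ice melts and the system sits at 0 °C.
Mass melted = 23905/334 ≈ 71.57 g.

m_melted ≈ 71.6 g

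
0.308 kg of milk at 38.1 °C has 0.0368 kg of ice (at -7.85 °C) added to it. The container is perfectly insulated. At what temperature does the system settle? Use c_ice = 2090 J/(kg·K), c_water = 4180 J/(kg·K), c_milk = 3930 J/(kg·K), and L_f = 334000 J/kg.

T_f ≈ 24.4 °C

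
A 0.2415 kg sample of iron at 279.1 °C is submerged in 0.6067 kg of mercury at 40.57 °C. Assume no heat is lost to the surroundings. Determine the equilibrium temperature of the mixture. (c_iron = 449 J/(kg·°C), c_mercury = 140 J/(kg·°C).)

Heat lost by the iron equals heat gained by the mercury:
0.2415×449×(279.1 − T) = 0.6067×140×(T − 40.57)
108.43(279.1 − T) = 84.94(T − 40.57)
193.37 T = 33710  ⇒  T ≈ 174.33 °C

T_f ≈ 174.3 °C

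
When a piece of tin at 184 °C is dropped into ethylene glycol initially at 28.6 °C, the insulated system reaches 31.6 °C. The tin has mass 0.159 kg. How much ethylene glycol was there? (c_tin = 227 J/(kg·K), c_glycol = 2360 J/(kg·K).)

m ≈ 0.777 kg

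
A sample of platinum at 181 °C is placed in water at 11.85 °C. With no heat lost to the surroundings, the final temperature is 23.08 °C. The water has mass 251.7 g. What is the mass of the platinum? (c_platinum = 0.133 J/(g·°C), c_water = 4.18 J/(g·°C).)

m ≈ 563 g

Heat lost by the platinum = heat gained by the water:
m·0.133·(181 − 23.08) = 251.7·4.18·(23.08 − 11.85)
21 m = 11815  ⇒  m ≈ 562.5 g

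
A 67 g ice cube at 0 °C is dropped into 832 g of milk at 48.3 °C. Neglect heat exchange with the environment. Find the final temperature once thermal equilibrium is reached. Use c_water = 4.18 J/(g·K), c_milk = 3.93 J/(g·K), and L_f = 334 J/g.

T_f ≈ 38.2 °C

Conservation of energy gives ΣQ = 0:
latent heat to melt: 67×334 = 22378
  warm the meltwater: 280.06 T
  milk cools: 832×3.93×(T − 48.3) = 3269.8(T − 48.3)
3549.8 T = 157929 − 22378 = 135551
T ≈ 38.19 °C. Since T > 0 °C, the all-ice-melts assumption holds.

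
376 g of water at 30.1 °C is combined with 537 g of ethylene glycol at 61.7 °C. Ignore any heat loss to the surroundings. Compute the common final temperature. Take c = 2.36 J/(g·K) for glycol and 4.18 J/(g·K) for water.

T_f ≈ 44.2 °C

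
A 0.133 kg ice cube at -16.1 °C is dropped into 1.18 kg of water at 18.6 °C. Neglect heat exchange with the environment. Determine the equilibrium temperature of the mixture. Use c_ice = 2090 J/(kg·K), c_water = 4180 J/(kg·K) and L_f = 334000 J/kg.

T_f ≈ 7.8 °C

Sum of m c ΔT and latent-heat terms is zero:
warm ice to 0 °C: 0.133·2090·(0 − (-16.1)) = 4475.3; melt ice: 0.133·334000 = 44422; warm the meltwater: 555.94 T; water: 4932.4(T − 18.6)
5488.3 T = 91743 − 48897 = 42845
T ≈ 7.81 °C (positive, so assuming full melt was valid).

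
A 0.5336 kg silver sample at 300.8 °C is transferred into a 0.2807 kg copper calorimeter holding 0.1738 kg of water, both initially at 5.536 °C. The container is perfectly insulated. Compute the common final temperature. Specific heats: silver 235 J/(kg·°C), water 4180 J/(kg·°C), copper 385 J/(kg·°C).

T_f ≈ 44.1 °C

Setting the total heat transfer to zero:
0.5336·235·(T − 300.8) + 0.1738·4180·(T − 5.536) + 0.2807·385·(T − 5.536) = 0
(125.4 + 726.48 + 108.07) T = 125.4·300.8 + 726.48·5.536 + 108.07·5.536
T = 42339/959.95 ≈ 44.11 °C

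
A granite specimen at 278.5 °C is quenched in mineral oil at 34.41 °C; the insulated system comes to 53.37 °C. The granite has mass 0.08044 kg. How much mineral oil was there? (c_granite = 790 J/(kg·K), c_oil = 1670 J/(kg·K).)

Taking heat into each body as positive, Σ m c ΔT = 0:
0.08044×790×(53.37 − 278.5) + m×1670×(53.37 − 34.41) = 0
31663 m = 14306
m = 14306/31663 ≈ 0.4518 kg

m ≈ 0.452 kg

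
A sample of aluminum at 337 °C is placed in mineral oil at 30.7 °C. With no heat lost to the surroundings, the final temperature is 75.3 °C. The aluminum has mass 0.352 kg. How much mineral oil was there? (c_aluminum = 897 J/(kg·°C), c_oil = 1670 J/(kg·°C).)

Let T be the final temperature. ΣQ_i = 0:
0.352×897×(75.3 − 337) + m×1670×(75.3 − 30.7) = 0
74482 m = 82630
m = 82630/74482 ≈ 1.109 kg

m ≈ 1.11 kg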